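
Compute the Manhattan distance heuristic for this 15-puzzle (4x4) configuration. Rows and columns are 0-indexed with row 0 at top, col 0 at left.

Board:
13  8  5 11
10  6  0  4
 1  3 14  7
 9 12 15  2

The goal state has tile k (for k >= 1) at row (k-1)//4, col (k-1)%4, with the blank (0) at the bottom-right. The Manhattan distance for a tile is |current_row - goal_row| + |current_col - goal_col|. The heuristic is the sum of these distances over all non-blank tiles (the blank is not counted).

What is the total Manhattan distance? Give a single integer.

Answer: 33

Derivation:
Tile 13: (0,0)->(3,0) = 3
Tile 8: (0,1)->(1,3) = 3
Tile 5: (0,2)->(1,0) = 3
Tile 11: (0,3)->(2,2) = 3
Tile 10: (1,0)->(2,1) = 2
Tile 6: (1,1)->(1,1) = 0
Tile 4: (1,3)->(0,3) = 1
Tile 1: (2,0)->(0,0) = 2
Tile 3: (2,1)->(0,2) = 3
Tile 14: (2,2)->(3,1) = 2
Tile 7: (2,3)->(1,2) = 2
Tile 9: (3,0)->(2,0) = 1
Tile 12: (3,1)->(2,3) = 3
Tile 15: (3,2)->(3,2) = 0
Tile 2: (3,3)->(0,1) = 5
Sum: 3 + 3 + 3 + 3 + 2 + 0 + 1 + 2 + 3 + 2 + 2 + 1 + 3 + 0 + 5 = 33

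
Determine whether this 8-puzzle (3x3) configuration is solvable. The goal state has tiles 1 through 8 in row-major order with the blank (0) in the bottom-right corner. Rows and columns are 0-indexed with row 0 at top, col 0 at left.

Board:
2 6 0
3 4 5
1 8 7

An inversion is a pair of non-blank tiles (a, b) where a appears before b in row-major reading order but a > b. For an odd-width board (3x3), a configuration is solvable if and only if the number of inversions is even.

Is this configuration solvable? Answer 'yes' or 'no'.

Inversions (pairs i<j in row-major order where tile[i] > tile[j] > 0): 9
9 is odd, so the puzzle is not solvable.

Answer: no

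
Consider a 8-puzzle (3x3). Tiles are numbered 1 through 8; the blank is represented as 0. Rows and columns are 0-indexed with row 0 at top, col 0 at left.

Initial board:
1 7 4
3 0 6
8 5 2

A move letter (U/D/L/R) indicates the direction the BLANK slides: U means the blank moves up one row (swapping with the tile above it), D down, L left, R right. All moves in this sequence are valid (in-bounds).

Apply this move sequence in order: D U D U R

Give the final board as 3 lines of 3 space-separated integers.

Answer: 1 7 4
3 6 0
8 5 2

Derivation:
After move 1 (D):
1 7 4
3 5 6
8 0 2

After move 2 (U):
1 7 4
3 0 6
8 5 2

After move 3 (D):
1 7 4
3 5 6
8 0 2

After move 4 (U):
1 7 4
3 0 6
8 5 2

After move 5 (R):
1 7 4
3 6 0
8 5 2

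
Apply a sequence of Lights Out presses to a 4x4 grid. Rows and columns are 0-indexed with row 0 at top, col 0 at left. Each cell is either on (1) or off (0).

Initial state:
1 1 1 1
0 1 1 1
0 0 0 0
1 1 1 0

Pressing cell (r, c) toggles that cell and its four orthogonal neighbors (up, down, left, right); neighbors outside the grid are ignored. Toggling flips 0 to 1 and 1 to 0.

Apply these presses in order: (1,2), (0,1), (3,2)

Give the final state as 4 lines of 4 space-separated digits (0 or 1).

Answer: 0 0 1 1
0 1 0 0
0 0 0 0
1 0 0 1

Derivation:
After press 1 at (1,2):
1 1 0 1
0 0 0 0
0 0 1 0
1 1 1 0

After press 2 at (0,1):
0 0 1 1
0 1 0 0
0 0 1 0
1 1 1 0

After press 3 at (3,2):
0 0 1 1
0 1 0 0
0 0 0 0
1 0 0 1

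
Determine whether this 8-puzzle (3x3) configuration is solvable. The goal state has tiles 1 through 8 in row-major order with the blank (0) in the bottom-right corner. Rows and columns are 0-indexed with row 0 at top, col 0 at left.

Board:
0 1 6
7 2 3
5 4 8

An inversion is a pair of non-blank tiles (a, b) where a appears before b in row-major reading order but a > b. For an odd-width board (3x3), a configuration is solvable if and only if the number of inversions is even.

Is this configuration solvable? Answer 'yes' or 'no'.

Answer: no

Derivation:
Inversions (pairs i<j in row-major order where tile[i] > tile[j] > 0): 9
9 is odd, so the puzzle is not solvable.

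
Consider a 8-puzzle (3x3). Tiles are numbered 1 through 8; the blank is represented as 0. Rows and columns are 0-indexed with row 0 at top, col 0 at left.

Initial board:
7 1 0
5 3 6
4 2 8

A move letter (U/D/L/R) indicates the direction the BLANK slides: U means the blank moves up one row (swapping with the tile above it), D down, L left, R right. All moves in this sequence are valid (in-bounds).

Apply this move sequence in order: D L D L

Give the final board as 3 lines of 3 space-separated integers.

Answer: 7 1 6
5 2 3
0 4 8

Derivation:
After move 1 (D):
7 1 6
5 3 0
4 2 8

After move 2 (L):
7 1 6
5 0 3
4 2 8

After move 3 (D):
7 1 6
5 2 3
4 0 8

After move 4 (L):
7 1 6
5 2 3
0 4 8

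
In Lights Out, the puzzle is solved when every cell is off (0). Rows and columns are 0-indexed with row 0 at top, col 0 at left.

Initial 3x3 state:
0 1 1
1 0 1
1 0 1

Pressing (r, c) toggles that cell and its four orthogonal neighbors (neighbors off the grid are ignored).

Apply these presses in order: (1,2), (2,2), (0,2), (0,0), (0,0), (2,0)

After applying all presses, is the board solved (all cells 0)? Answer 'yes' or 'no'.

Answer: no

Derivation:
After press 1 at (1,2):
0 1 0
1 1 0
1 0 0

After press 2 at (2,2):
0 1 0
1 1 1
1 1 1

After press 3 at (0,2):
0 0 1
1 1 0
1 1 1

After press 4 at (0,0):
1 1 1
0 1 0
1 1 1

After press 5 at (0,0):
0 0 1
1 1 0
1 1 1

After press 6 at (2,0):
0 0 1
0 1 0
0 0 1

Lights still on: 3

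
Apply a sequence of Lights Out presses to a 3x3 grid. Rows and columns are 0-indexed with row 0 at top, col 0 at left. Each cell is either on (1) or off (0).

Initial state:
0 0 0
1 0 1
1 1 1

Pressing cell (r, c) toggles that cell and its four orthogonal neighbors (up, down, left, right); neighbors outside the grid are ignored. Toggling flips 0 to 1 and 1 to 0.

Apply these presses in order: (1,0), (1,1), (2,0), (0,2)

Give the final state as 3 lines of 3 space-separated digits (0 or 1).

Answer: 1 0 1
0 0 1
1 1 1

Derivation:
After press 1 at (1,0):
1 0 0
0 1 1
0 1 1

After press 2 at (1,1):
1 1 0
1 0 0
0 0 1

After press 3 at (2,0):
1 1 0
0 0 0
1 1 1

After press 4 at (0,2):
1 0 1
0 0 1
1 1 1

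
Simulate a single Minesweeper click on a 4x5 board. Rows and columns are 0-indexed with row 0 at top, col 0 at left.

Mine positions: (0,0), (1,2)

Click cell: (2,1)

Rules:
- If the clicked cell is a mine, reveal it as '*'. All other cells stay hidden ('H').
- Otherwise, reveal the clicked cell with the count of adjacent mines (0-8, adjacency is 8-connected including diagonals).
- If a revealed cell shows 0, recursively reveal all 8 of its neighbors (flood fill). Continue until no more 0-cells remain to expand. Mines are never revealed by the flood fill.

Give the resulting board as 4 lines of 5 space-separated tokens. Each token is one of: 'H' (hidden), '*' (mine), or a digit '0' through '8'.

H H H H H
H H H H H
H 1 H H H
H H H H H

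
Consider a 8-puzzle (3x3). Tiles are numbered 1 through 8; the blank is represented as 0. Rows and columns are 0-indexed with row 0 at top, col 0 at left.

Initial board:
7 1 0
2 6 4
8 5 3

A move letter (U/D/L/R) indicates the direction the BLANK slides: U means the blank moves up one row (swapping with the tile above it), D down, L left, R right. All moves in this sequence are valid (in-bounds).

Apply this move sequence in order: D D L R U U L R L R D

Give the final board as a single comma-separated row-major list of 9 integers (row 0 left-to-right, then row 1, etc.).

After move 1 (D):
7 1 4
2 6 0
8 5 3

After move 2 (D):
7 1 4
2 6 3
8 5 0

After move 3 (L):
7 1 4
2 6 3
8 0 5

After move 4 (R):
7 1 4
2 6 3
8 5 0

After move 5 (U):
7 1 4
2 6 0
8 5 3

After move 6 (U):
7 1 0
2 6 4
8 5 3

After move 7 (L):
7 0 1
2 6 4
8 5 3

After move 8 (R):
7 1 0
2 6 4
8 5 3

After move 9 (L):
7 0 1
2 6 4
8 5 3

After move 10 (R):
7 1 0
2 6 4
8 5 3

After move 11 (D):
7 1 4
2 6 0
8 5 3

Answer: 7, 1, 4, 2, 6, 0, 8, 5, 3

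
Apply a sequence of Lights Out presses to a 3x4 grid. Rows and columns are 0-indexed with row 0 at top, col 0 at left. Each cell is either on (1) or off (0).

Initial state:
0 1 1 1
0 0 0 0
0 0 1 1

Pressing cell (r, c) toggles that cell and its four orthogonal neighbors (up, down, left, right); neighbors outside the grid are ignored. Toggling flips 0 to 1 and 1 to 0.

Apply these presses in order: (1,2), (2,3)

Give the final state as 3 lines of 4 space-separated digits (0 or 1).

Answer: 0 1 0 1
0 1 1 0
0 0 1 0

Derivation:
After press 1 at (1,2):
0 1 0 1
0 1 1 1
0 0 0 1

After press 2 at (2,3):
0 1 0 1
0 1 1 0
0 0 1 0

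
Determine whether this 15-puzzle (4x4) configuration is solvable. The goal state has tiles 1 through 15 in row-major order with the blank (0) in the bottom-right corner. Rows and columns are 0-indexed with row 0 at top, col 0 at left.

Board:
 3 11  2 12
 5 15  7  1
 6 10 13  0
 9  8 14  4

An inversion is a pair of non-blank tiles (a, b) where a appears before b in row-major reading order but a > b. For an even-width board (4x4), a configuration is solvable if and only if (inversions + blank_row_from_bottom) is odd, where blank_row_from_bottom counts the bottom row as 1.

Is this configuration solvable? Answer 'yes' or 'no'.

Answer: yes

Derivation:
Inversions: 45
Blank is in row 2 (0-indexed from top), which is row 2 counting from the bottom (bottom = 1).
45 + 2 = 47, which is odd, so the puzzle is solvable.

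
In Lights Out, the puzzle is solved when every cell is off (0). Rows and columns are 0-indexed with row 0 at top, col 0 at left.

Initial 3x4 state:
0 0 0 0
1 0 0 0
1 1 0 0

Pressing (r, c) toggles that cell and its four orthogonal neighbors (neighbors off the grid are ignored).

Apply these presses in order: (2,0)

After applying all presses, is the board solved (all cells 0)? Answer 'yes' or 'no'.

Answer: yes

Derivation:
After press 1 at (2,0):
0 0 0 0
0 0 0 0
0 0 0 0

Lights still on: 0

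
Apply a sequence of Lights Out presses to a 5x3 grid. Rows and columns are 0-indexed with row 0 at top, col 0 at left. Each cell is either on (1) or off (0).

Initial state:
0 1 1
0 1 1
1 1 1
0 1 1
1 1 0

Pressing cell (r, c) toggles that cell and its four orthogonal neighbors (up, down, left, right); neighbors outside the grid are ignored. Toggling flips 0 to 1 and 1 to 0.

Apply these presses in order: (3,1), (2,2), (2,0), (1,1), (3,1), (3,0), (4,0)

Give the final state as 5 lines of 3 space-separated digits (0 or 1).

Answer: 0 0 1
0 0 1
1 0 0
1 0 0
1 0 0

Derivation:
After press 1 at (3,1):
0 1 1
0 1 1
1 0 1
1 0 0
1 0 0

After press 2 at (2,2):
0 1 1
0 1 0
1 1 0
1 0 1
1 0 0

After press 3 at (2,0):
0 1 1
1 1 0
0 0 0
0 0 1
1 0 0

After press 4 at (1,1):
0 0 1
0 0 1
0 1 0
0 0 1
1 0 0

After press 5 at (3,1):
0 0 1
0 0 1
0 0 0
1 1 0
1 1 0

After press 6 at (3,0):
0 0 1
0 0 1
1 0 0
0 0 0
0 1 0

After press 7 at (4,0):
0 0 1
0 0 1
1 0 0
1 0 0
1 0 0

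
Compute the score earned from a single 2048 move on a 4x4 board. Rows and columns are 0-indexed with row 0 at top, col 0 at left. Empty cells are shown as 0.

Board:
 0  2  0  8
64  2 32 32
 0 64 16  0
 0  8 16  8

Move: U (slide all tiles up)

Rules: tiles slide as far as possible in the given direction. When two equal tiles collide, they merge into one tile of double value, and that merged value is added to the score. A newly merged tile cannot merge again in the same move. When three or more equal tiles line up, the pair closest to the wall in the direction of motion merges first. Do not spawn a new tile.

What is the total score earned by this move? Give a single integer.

Slide up:
col 0: [0, 64, 0, 0] -> [64, 0, 0, 0]  score +0 (running 0)
col 1: [2, 2, 64, 8] -> [4, 64, 8, 0]  score +4 (running 4)
col 2: [0, 32, 16, 16] -> [32, 32, 0, 0]  score +32 (running 36)
col 3: [8, 32, 0, 8] -> [8, 32, 8, 0]  score +0 (running 36)
Board after move:
64  4 32  8
 0 64 32 32
 0  8  0  8
 0  0  0  0

Answer: 36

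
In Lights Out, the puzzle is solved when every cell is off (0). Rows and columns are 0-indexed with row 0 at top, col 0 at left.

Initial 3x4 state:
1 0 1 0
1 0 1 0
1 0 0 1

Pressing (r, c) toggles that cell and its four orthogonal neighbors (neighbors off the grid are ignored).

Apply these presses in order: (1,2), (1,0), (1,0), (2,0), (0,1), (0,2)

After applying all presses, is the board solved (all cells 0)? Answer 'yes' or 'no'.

After press 1 at (1,2):
1 0 0 0
1 1 0 1
1 0 1 1

After press 2 at (1,0):
0 0 0 0
0 0 0 1
0 0 1 1

After press 3 at (1,0):
1 0 0 0
1 1 0 1
1 0 1 1

After press 4 at (2,0):
1 0 0 0
0 1 0 1
0 1 1 1

After press 5 at (0,1):
0 1 1 0
0 0 0 1
0 1 1 1

After press 6 at (0,2):
0 0 0 1
0 0 1 1
0 1 1 1

Lights still on: 6

Answer: no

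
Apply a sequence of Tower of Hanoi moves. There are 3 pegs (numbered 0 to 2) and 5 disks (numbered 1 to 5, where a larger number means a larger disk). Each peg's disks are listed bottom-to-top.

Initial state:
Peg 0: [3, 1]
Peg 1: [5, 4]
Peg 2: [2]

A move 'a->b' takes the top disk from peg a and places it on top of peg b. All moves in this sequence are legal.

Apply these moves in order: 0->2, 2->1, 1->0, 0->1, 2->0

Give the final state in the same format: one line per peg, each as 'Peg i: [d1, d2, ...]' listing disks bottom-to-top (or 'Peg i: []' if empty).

Answer: Peg 0: [3, 2]
Peg 1: [5, 4, 1]
Peg 2: []

Derivation:
After move 1 (0->2):
Peg 0: [3]
Peg 1: [5, 4]
Peg 2: [2, 1]

After move 2 (2->1):
Peg 0: [3]
Peg 1: [5, 4, 1]
Peg 2: [2]

After move 3 (1->0):
Peg 0: [3, 1]
Peg 1: [5, 4]
Peg 2: [2]

After move 4 (0->1):
Peg 0: [3]
Peg 1: [5, 4, 1]
Peg 2: [2]

After move 5 (2->0):
Peg 0: [3, 2]
Peg 1: [5, 4, 1]
Peg 2: []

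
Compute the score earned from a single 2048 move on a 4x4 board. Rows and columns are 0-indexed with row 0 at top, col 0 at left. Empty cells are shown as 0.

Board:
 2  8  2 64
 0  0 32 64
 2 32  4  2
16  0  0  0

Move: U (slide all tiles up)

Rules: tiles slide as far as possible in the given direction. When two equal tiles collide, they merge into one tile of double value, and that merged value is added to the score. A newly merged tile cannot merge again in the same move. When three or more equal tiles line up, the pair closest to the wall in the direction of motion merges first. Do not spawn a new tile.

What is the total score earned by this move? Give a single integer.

Answer: 132

Derivation:
Slide up:
col 0: [2, 0, 2, 16] -> [4, 16, 0, 0]  score +4 (running 4)
col 1: [8, 0, 32, 0] -> [8, 32, 0, 0]  score +0 (running 4)
col 2: [2, 32, 4, 0] -> [2, 32, 4, 0]  score +0 (running 4)
col 3: [64, 64, 2, 0] -> [128, 2, 0, 0]  score +128 (running 132)
Board after move:
  4   8   2 128
 16  32  32   2
  0   0   4   0
  0   0   0   0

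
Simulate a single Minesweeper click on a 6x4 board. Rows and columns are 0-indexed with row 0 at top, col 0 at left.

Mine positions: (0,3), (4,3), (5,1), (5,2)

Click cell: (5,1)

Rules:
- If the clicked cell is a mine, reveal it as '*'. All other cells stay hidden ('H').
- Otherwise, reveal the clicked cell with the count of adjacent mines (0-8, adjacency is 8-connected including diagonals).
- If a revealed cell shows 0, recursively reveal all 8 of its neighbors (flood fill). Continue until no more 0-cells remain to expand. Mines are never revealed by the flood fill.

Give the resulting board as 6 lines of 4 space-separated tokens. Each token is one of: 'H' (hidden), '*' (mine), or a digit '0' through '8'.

H H H H
H H H H
H H H H
H H H H
H H H H
H * H H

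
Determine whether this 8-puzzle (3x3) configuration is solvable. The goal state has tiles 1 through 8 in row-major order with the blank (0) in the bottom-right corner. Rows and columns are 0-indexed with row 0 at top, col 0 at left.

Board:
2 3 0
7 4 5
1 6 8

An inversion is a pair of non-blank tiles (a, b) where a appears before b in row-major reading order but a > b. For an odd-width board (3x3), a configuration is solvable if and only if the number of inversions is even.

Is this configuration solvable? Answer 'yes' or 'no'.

Answer: yes

Derivation:
Inversions (pairs i<j in row-major order where tile[i] > tile[j] > 0): 8
8 is even, so the puzzle is solvable.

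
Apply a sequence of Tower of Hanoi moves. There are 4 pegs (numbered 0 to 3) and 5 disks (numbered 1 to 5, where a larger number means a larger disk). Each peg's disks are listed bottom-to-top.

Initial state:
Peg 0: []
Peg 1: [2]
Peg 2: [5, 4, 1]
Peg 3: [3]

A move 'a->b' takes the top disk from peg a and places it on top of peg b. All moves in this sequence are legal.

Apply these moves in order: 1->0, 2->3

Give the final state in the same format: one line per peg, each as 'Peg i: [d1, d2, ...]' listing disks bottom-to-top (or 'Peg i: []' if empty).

After move 1 (1->0):
Peg 0: [2]
Peg 1: []
Peg 2: [5, 4, 1]
Peg 3: [3]

After move 2 (2->3):
Peg 0: [2]
Peg 1: []
Peg 2: [5, 4]
Peg 3: [3, 1]

Answer: Peg 0: [2]
Peg 1: []
Peg 2: [5, 4]
Peg 3: [3, 1]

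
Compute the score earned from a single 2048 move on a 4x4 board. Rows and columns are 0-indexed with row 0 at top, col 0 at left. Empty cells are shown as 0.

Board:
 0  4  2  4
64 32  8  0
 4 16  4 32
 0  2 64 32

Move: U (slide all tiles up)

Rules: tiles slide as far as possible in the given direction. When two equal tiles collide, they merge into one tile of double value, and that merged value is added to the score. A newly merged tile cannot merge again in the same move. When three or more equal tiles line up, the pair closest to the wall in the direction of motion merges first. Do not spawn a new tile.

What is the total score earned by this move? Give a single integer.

Answer: 64

Derivation:
Slide up:
col 0: [0, 64, 4, 0] -> [64, 4, 0, 0]  score +0 (running 0)
col 1: [4, 32, 16, 2] -> [4, 32, 16, 2]  score +0 (running 0)
col 2: [2, 8, 4, 64] -> [2, 8, 4, 64]  score +0 (running 0)
col 3: [4, 0, 32, 32] -> [4, 64, 0, 0]  score +64 (running 64)
Board after move:
64  4  2  4
 4 32  8 64
 0 16  4  0
 0  2 64  0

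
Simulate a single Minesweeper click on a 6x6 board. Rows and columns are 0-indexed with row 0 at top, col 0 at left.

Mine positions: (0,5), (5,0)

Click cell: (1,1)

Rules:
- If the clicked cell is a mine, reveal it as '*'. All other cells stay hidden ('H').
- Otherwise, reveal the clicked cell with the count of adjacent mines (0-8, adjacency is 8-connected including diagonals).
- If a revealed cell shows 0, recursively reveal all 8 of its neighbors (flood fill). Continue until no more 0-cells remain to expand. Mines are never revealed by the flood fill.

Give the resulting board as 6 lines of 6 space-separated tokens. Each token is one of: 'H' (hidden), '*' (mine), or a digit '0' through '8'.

0 0 0 0 1 H
0 0 0 0 1 1
0 0 0 0 0 0
0 0 0 0 0 0
1 1 0 0 0 0
H 1 0 0 0 0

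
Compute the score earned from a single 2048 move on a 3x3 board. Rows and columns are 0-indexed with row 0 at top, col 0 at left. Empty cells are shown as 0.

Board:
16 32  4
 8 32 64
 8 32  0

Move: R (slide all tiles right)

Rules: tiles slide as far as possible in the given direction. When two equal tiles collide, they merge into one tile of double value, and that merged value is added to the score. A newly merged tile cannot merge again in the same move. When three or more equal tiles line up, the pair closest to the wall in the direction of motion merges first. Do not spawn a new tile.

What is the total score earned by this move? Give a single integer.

Slide right:
row 0: [16, 32, 4] -> [16, 32, 4]  score +0 (running 0)
row 1: [8, 32, 64] -> [8, 32, 64]  score +0 (running 0)
row 2: [8, 32, 0] -> [0, 8, 32]  score +0 (running 0)
Board after move:
16 32  4
 8 32 64
 0  8 32

Answer: 0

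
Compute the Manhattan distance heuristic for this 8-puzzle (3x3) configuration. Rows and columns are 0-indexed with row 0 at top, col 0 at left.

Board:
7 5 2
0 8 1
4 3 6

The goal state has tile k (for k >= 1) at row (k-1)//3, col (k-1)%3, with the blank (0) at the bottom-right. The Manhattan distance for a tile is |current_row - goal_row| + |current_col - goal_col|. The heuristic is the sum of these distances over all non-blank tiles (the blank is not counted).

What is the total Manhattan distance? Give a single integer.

Answer: 13

Derivation:
Tile 7: (0,0)->(2,0) = 2
Tile 5: (0,1)->(1,1) = 1
Tile 2: (0,2)->(0,1) = 1
Tile 8: (1,1)->(2,1) = 1
Tile 1: (1,2)->(0,0) = 3
Tile 4: (2,0)->(1,0) = 1
Tile 3: (2,1)->(0,2) = 3
Tile 6: (2,2)->(1,2) = 1
Sum: 2 + 1 + 1 + 1 + 3 + 1 + 3 + 1 = 13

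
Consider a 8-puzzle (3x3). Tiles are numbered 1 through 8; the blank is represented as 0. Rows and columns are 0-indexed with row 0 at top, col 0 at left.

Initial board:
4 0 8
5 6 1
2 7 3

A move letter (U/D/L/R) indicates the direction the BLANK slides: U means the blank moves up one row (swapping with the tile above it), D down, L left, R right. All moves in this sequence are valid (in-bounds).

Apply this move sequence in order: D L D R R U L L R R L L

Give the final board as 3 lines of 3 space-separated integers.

After move 1 (D):
4 6 8
5 0 1
2 7 3

After move 2 (L):
4 6 8
0 5 1
2 7 3

After move 3 (D):
4 6 8
2 5 1
0 7 3

After move 4 (R):
4 6 8
2 5 1
7 0 3

After move 5 (R):
4 6 8
2 5 1
7 3 0

After move 6 (U):
4 6 8
2 5 0
7 3 1

After move 7 (L):
4 6 8
2 0 5
7 3 1

After move 8 (L):
4 6 8
0 2 5
7 3 1

After move 9 (R):
4 6 8
2 0 5
7 3 1

After move 10 (R):
4 6 8
2 5 0
7 3 1

After move 11 (L):
4 6 8
2 0 5
7 3 1

After move 12 (L):
4 6 8
0 2 5
7 3 1

Answer: 4 6 8
0 2 5
7 3 1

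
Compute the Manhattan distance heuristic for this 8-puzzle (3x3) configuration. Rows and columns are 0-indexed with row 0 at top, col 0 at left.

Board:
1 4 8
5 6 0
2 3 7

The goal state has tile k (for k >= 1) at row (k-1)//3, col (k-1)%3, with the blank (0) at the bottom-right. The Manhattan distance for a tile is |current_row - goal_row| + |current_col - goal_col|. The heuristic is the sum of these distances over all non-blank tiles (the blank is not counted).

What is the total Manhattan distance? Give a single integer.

Tile 1: (0,0)->(0,0) = 0
Tile 4: (0,1)->(1,0) = 2
Tile 8: (0,2)->(2,1) = 3
Tile 5: (1,0)->(1,1) = 1
Tile 6: (1,1)->(1,2) = 1
Tile 2: (2,0)->(0,1) = 3
Tile 3: (2,1)->(0,2) = 3
Tile 7: (2,2)->(2,0) = 2
Sum: 0 + 2 + 3 + 1 + 1 + 3 + 3 + 2 = 15

Answer: 15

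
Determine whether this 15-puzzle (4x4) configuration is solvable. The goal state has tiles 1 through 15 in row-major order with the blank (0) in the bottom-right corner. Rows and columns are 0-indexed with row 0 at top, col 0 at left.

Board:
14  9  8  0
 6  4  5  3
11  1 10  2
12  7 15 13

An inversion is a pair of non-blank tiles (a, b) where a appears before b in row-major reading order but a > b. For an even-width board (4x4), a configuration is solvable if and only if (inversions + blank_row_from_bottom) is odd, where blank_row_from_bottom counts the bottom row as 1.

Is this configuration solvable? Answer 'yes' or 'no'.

Inversions: 49
Blank is in row 0 (0-indexed from top), which is row 4 counting from the bottom (bottom = 1).
49 + 4 = 53, which is odd, so the puzzle is solvable.

Answer: yes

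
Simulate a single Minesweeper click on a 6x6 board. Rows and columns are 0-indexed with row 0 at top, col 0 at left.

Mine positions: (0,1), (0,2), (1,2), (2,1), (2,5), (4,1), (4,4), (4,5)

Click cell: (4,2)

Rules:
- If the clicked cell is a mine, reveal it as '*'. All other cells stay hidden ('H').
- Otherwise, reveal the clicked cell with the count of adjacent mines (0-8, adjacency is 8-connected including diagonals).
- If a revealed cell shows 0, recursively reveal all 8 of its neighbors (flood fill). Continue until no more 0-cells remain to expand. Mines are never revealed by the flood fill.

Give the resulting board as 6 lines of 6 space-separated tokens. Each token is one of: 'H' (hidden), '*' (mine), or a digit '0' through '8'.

H H H H H H
H H H H H H
H H H H H H
H H H H H H
H H 1 H H H
H H H H H H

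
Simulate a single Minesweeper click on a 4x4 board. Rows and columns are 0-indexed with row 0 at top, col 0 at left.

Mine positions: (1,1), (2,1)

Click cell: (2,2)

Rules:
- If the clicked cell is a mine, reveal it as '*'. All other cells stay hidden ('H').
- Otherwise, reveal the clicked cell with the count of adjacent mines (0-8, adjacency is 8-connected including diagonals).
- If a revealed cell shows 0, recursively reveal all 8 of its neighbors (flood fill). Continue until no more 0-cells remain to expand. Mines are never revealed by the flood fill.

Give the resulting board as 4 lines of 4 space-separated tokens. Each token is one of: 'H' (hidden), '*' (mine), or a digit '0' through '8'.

H H H H
H H H H
H H 2 H
H H H H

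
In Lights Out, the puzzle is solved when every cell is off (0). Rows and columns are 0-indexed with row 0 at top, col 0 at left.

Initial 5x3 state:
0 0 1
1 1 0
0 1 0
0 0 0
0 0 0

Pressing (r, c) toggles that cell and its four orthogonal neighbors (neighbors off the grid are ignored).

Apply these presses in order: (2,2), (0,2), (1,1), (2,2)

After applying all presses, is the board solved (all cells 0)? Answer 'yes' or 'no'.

After press 1 at (2,2):
0 0 1
1 1 1
0 0 1
0 0 1
0 0 0

After press 2 at (0,2):
0 1 0
1 1 0
0 0 1
0 0 1
0 0 0

After press 3 at (1,1):
0 0 0
0 0 1
0 1 1
0 0 1
0 0 0

After press 4 at (2,2):
0 0 0
0 0 0
0 0 0
0 0 0
0 0 0

Lights still on: 0

Answer: yes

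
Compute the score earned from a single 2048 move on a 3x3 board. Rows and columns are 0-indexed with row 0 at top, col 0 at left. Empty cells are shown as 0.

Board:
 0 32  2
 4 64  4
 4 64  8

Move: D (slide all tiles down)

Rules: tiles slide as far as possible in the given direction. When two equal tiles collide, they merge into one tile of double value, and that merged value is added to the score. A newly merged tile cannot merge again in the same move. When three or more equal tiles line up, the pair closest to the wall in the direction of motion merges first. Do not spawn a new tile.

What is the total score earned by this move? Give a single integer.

Slide down:
col 0: [0, 4, 4] -> [0, 0, 8]  score +8 (running 8)
col 1: [32, 64, 64] -> [0, 32, 128]  score +128 (running 136)
col 2: [2, 4, 8] -> [2, 4, 8]  score +0 (running 136)
Board after move:
  0   0   2
  0  32   4
  8 128   8

Answer: 136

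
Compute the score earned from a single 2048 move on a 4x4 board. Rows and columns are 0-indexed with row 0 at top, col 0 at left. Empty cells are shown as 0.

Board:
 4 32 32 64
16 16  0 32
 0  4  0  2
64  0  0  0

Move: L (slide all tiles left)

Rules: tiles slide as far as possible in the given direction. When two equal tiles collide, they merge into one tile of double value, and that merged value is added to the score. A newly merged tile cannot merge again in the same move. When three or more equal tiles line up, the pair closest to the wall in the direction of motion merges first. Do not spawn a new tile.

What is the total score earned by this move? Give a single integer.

Slide left:
row 0: [4, 32, 32, 64] -> [4, 64, 64, 0]  score +64 (running 64)
row 1: [16, 16, 0, 32] -> [32, 32, 0, 0]  score +32 (running 96)
row 2: [0, 4, 0, 2] -> [4, 2, 0, 0]  score +0 (running 96)
row 3: [64, 0, 0, 0] -> [64, 0, 0, 0]  score +0 (running 96)
Board after move:
 4 64 64  0
32 32  0  0
 4  2  0  0
64  0  0  0

Answer: 96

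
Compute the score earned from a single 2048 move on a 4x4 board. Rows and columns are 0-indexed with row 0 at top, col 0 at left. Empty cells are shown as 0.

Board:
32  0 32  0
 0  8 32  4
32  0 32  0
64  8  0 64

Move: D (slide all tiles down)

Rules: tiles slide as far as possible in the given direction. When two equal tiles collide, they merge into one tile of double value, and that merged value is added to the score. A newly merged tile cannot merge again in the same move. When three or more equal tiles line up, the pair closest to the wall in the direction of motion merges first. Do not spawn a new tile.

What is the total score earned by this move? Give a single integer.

Answer: 144

Derivation:
Slide down:
col 0: [32, 0, 32, 64] -> [0, 0, 64, 64]  score +64 (running 64)
col 1: [0, 8, 0, 8] -> [0, 0, 0, 16]  score +16 (running 80)
col 2: [32, 32, 32, 0] -> [0, 0, 32, 64]  score +64 (running 144)
col 3: [0, 4, 0, 64] -> [0, 0, 4, 64]  score +0 (running 144)
Board after move:
 0  0  0  0
 0  0  0  0
64  0 32  4
64 16 64 64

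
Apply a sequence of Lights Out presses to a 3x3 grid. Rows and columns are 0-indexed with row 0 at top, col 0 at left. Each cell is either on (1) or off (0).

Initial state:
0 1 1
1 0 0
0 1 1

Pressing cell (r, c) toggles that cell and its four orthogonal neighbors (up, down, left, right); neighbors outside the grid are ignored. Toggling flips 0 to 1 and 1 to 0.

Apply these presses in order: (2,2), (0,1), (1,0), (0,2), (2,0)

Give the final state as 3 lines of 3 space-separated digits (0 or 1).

Answer: 0 1 1
1 0 0
0 1 0

Derivation:
After press 1 at (2,2):
0 1 1
1 0 1
0 0 0

After press 2 at (0,1):
1 0 0
1 1 1
0 0 0

After press 3 at (1,0):
0 0 0
0 0 1
1 0 0

After press 4 at (0,2):
0 1 1
0 0 0
1 0 0

After press 5 at (2,0):
0 1 1
1 0 0
0 1 0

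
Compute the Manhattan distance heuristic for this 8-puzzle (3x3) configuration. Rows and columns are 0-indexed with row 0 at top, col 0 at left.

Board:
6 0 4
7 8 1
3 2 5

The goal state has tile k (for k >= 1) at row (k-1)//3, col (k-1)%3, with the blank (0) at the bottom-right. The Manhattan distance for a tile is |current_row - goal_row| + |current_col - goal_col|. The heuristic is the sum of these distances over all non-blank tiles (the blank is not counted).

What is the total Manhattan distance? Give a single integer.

Answer: 19

Derivation:
Tile 6: at (0,0), goal (1,2), distance |0-1|+|0-2| = 3
Tile 4: at (0,2), goal (1,0), distance |0-1|+|2-0| = 3
Tile 7: at (1,0), goal (2,0), distance |1-2|+|0-0| = 1
Tile 8: at (1,1), goal (2,1), distance |1-2|+|1-1| = 1
Tile 1: at (1,2), goal (0,0), distance |1-0|+|2-0| = 3
Tile 3: at (2,0), goal (0,2), distance |2-0|+|0-2| = 4
Tile 2: at (2,1), goal (0,1), distance |2-0|+|1-1| = 2
Tile 5: at (2,2), goal (1,1), distance |2-1|+|2-1| = 2
Sum: 3 + 3 + 1 + 1 + 3 + 4 + 2 + 2 = 19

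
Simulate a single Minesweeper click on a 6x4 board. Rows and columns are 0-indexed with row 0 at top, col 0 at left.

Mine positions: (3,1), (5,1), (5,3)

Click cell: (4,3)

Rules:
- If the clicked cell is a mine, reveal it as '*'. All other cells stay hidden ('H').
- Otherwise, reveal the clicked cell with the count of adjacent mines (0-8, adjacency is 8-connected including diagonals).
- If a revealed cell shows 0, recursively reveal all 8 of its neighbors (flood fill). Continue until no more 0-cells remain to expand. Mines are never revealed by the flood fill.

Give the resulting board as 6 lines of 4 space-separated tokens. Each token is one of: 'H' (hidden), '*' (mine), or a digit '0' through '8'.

H H H H
H H H H
H H H H
H H H H
H H H 1
H H H H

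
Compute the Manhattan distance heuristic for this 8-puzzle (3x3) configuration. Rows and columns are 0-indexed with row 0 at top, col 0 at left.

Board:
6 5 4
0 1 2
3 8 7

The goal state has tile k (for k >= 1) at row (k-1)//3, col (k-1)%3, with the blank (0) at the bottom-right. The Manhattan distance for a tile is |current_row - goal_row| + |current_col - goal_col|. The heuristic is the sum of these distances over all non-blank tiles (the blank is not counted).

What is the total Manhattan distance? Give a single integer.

Tile 6: (0,0)->(1,2) = 3
Tile 5: (0,1)->(1,1) = 1
Tile 4: (0,2)->(1,0) = 3
Tile 1: (1,1)->(0,0) = 2
Tile 2: (1,2)->(0,1) = 2
Tile 3: (2,0)->(0,2) = 4
Tile 8: (2,1)->(2,1) = 0
Tile 7: (2,2)->(2,0) = 2
Sum: 3 + 1 + 3 + 2 + 2 + 4 + 0 + 2 = 17

Answer: 17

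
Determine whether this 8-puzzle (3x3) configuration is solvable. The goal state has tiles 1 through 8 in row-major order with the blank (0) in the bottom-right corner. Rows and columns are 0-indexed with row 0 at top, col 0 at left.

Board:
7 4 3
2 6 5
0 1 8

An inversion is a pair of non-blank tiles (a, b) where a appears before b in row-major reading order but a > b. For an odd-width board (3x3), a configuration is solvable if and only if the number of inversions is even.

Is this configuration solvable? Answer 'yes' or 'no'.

Inversions (pairs i<j in row-major order where tile[i] > tile[j] > 0): 15
15 is odd, so the puzzle is not solvable.

Answer: no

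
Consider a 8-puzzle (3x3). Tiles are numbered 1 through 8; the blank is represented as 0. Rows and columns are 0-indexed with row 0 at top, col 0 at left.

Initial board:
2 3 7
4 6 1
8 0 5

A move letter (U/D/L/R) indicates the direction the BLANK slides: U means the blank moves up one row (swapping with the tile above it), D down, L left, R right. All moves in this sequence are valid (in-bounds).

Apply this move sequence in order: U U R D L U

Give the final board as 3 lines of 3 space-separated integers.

After move 1 (U):
2 3 7
4 0 1
8 6 5

After move 2 (U):
2 0 7
4 3 1
8 6 5

After move 3 (R):
2 7 0
4 3 1
8 6 5

After move 4 (D):
2 7 1
4 3 0
8 6 5

After move 5 (L):
2 7 1
4 0 3
8 6 5

After move 6 (U):
2 0 1
4 7 3
8 6 5

Answer: 2 0 1
4 7 3
8 6 5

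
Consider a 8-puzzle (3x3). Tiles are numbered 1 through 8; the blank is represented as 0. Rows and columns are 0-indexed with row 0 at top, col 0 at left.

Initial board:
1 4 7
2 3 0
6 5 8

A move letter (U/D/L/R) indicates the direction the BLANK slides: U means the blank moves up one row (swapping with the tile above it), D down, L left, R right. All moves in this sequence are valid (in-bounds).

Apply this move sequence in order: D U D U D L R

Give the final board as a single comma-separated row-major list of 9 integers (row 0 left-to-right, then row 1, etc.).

After move 1 (D):
1 4 7
2 3 8
6 5 0

After move 2 (U):
1 4 7
2 3 0
6 5 8

After move 3 (D):
1 4 7
2 3 8
6 5 0

After move 4 (U):
1 4 7
2 3 0
6 5 8

After move 5 (D):
1 4 7
2 3 8
6 5 0

After move 6 (L):
1 4 7
2 3 8
6 0 5

After move 7 (R):
1 4 7
2 3 8
6 5 0

Answer: 1, 4, 7, 2, 3, 8, 6, 5, 0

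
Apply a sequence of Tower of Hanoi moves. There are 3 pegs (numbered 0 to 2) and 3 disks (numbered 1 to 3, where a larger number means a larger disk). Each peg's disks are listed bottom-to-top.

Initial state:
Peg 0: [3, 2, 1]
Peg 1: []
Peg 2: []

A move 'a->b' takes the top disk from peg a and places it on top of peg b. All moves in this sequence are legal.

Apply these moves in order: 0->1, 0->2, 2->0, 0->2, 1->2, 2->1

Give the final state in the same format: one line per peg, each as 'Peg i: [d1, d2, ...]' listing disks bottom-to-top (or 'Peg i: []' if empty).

After move 1 (0->1):
Peg 0: [3, 2]
Peg 1: [1]
Peg 2: []

After move 2 (0->2):
Peg 0: [3]
Peg 1: [1]
Peg 2: [2]

After move 3 (2->0):
Peg 0: [3, 2]
Peg 1: [1]
Peg 2: []

After move 4 (0->2):
Peg 0: [3]
Peg 1: [1]
Peg 2: [2]

After move 5 (1->2):
Peg 0: [3]
Peg 1: []
Peg 2: [2, 1]

After move 6 (2->1):
Peg 0: [3]
Peg 1: [1]
Peg 2: [2]

Answer: Peg 0: [3]
Peg 1: [1]
Peg 2: [2]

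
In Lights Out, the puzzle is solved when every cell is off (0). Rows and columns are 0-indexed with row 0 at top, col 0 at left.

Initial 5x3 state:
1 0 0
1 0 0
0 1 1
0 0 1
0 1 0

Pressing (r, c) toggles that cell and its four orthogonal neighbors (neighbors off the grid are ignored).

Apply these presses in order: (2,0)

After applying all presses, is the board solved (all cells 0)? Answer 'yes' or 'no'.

After press 1 at (2,0):
1 0 0
0 0 0
1 0 1
1 0 1
0 1 0

Lights still on: 6

Answer: no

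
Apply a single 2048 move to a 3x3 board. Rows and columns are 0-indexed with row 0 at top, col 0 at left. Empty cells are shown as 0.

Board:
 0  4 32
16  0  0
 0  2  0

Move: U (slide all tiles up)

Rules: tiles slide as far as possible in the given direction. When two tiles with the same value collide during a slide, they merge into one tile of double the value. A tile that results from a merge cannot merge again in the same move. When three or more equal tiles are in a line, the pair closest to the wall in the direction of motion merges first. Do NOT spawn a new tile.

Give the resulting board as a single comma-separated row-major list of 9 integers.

Answer: 16, 4, 32, 0, 2, 0, 0, 0, 0

Derivation:
Slide up:
col 0: [0, 16, 0] -> [16, 0, 0]
col 1: [4, 0, 2] -> [4, 2, 0]
col 2: [32, 0, 0] -> [32, 0, 0]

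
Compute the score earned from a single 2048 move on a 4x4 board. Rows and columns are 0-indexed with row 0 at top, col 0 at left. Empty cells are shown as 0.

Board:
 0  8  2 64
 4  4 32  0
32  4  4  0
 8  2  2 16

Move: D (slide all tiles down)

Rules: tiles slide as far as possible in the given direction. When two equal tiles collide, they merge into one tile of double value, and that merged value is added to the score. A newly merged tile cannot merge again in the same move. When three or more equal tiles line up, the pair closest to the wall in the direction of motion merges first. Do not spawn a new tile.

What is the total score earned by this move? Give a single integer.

Slide down:
col 0: [0, 4, 32, 8] -> [0, 4, 32, 8]  score +0 (running 0)
col 1: [8, 4, 4, 2] -> [0, 8, 8, 2]  score +8 (running 8)
col 2: [2, 32, 4, 2] -> [2, 32, 4, 2]  score +0 (running 8)
col 3: [64, 0, 0, 16] -> [0, 0, 64, 16]  score +0 (running 8)
Board after move:
 0  0  2  0
 4  8 32  0
32  8  4 64
 8  2  2 16

Answer: 8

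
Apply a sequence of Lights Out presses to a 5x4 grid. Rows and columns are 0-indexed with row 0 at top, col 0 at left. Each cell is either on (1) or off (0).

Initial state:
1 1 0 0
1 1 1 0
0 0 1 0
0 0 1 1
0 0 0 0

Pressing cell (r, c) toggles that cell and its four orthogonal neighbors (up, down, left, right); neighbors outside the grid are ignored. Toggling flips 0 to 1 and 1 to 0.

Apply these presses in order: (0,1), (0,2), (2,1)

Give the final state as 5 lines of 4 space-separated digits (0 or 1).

After press 1 at (0,1):
0 0 1 0
1 0 1 0
0 0 1 0
0 0 1 1
0 0 0 0

After press 2 at (0,2):
0 1 0 1
1 0 0 0
0 0 1 0
0 0 1 1
0 0 0 0

After press 3 at (2,1):
0 1 0 1
1 1 0 0
1 1 0 0
0 1 1 1
0 0 0 0

Answer: 0 1 0 1
1 1 0 0
1 1 0 0
0 1 1 1
0 0 0 0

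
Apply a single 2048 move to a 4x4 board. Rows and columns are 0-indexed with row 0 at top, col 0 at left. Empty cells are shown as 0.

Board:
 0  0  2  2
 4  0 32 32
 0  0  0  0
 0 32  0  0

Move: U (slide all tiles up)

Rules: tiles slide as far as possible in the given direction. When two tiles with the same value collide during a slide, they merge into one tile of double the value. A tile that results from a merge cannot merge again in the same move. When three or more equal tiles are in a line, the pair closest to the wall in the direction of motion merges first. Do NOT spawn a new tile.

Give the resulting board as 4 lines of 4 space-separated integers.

Slide up:
col 0: [0, 4, 0, 0] -> [4, 0, 0, 0]
col 1: [0, 0, 0, 32] -> [32, 0, 0, 0]
col 2: [2, 32, 0, 0] -> [2, 32, 0, 0]
col 3: [2, 32, 0, 0] -> [2, 32, 0, 0]

Answer:  4 32  2  2
 0  0 32 32
 0  0  0  0
 0  0  0  0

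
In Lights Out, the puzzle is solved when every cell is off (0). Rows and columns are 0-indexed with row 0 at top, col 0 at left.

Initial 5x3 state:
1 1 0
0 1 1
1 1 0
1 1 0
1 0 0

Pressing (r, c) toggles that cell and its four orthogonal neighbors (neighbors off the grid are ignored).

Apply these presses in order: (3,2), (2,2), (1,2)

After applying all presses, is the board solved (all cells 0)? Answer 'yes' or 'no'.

After press 1 at (3,2):
1 1 0
0 1 1
1 1 1
1 0 1
1 0 1

After press 2 at (2,2):
1 1 0
0 1 0
1 0 0
1 0 0
1 0 1

After press 3 at (1,2):
1 1 1
0 0 1
1 0 1
1 0 0
1 0 1

Lights still on: 9

Answer: no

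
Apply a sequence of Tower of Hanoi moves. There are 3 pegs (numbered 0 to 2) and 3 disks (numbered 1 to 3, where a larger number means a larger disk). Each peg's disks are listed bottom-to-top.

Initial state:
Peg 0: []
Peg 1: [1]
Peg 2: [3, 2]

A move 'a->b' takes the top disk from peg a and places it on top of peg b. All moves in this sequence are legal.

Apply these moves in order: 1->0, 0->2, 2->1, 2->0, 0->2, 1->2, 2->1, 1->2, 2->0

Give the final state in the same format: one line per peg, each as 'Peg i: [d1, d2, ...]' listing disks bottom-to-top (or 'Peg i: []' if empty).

After move 1 (1->0):
Peg 0: [1]
Peg 1: []
Peg 2: [3, 2]

After move 2 (0->2):
Peg 0: []
Peg 1: []
Peg 2: [3, 2, 1]

After move 3 (2->1):
Peg 0: []
Peg 1: [1]
Peg 2: [3, 2]

After move 4 (2->0):
Peg 0: [2]
Peg 1: [1]
Peg 2: [3]

After move 5 (0->2):
Peg 0: []
Peg 1: [1]
Peg 2: [3, 2]

After move 6 (1->2):
Peg 0: []
Peg 1: []
Peg 2: [3, 2, 1]

After move 7 (2->1):
Peg 0: []
Peg 1: [1]
Peg 2: [3, 2]

After move 8 (1->2):
Peg 0: []
Peg 1: []
Peg 2: [3, 2, 1]

After move 9 (2->0):
Peg 0: [1]
Peg 1: []
Peg 2: [3, 2]

Answer: Peg 0: [1]
Peg 1: []
Peg 2: [3, 2]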